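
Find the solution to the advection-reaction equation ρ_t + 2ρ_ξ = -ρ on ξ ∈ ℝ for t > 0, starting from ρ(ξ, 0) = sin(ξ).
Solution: Substitute ρ = exp(-t)u.
Then ρ_t = exp(-t)(u_t - u), ρ_ξ = exp(-t)u_ξ; substituting and dividing by exp(-t), the lower-order terms cancel: u_t + 2u_ξ = 0 (standard advection equation).
Data for u: u(ξ,0) = ρ(ξ,0) = sin(ξ).
By characteristics (dξ/dt = 2), u(ξ,t) = f(ξ - 2t) with f = u(·, 0).
So u(ξ,t) = -sin(2t - ξ), and ρ(ξ,t) = exp(-t)u(ξ,t).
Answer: ρ(ξ, t) = -exp(-t)sin(2t - ξ)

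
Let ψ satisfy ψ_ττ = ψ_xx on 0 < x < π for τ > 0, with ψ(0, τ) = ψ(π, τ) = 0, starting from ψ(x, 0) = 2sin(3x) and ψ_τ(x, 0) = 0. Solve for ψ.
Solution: Using separation of variables ψ = X(x)T(τ):
Eigenfunctions: sin(nx), n = 1, 2, 3, ...
General solution: ψ(x, τ) = Σ [A_n cos(n τ) + B_n sin(n τ)] sin(nx)
From ψ(x,0) = 2sin(3x): A_3=2. From ψ_τ(x,0) = 0: all B_n = 0.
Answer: ψ(x, τ) = 2sin(3x)cos(3τ)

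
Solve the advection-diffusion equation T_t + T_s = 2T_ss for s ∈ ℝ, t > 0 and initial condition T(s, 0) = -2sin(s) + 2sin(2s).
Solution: Moving frame: η = s - t, σ = t, T = u(η,σ), so T_t = u_σ - u_η and T_ss = u_ηη.
Hence T_t + T_s = u_σ and the PDE becomes the heat equation u_σ = 2u_ηη on η ∈ ℝ.
Initial data: u(η,0) = T(η,0) = -2sin(η) + 2sin(2η). Each mode sin(nη) decays as exp(-2n²σ) on ℝ, so u(η,σ) = Σ c_n exp(-2n²σ) sin(nη) with c_1=-2, c_2=2: u(η,σ) = -2exp(-2σ)sin(η) + 2exp(-8σ)sin(2η).
Substituting back: T(s,t) = u(s - t, t).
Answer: T(s, t) = -2exp(-2t)sin(s - t) + 2exp(-8t)sin(2s - 2t)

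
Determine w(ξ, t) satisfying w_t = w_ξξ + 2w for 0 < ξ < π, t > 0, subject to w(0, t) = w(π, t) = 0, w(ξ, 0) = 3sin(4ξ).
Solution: Substitute w = exp(2t)u, i.e. u = exp(-2t)w.
By the product rule, w_t = exp(2t)(u_t + 2u), w_ξξ = exp(2t)u_ξξ.
Substituting into the PDE and dividing by exp(2t): u_t + 2u = u_ξξ + 2u.
The lower-order terms cancel, leaving the standard heat equation u_t = u_ξξ.
Initial data for u: u(ξ,0) = w(ξ,0) = 3sin(4ξ). The boundary conditions carry over: u(0,t) = u(π,t) = 0.
Solve for u:
  Using separation of variables u = X(ξ)T(t):
  Eigenfunctions: sin(nξ), n = 1, 2, 3, ...
  General solution: u(ξ, t) = Σ c_n sin(nξ) exp(-n² t)
  Matching u(ξ,0) = 3sin(4ξ) term by term: c_4=3.
Hence u(ξ,t) = 3exp(-16t)sin(4ξ).
Transform back: w(ξ,t) = exp(2t)u(ξ,t).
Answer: w(ξ, t) = 3exp(-14t)sin(4ξ)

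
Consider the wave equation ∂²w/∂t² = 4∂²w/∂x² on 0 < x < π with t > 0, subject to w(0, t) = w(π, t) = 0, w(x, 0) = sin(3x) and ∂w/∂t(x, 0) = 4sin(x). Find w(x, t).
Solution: Using separation of variables w = X(x)T(t):
Eigenfunctions: sin(nx), n = 1, 2, 3, ...
General solution: w(x, t) = Σ [A_n cos(2n t) + B_n sin(2n t)] sin(nx)
From w(x,0) = sin(3x): A_3=1. From w_t(x,0) = 4sin(x), using w_t(x,0) = Σ ω_n B_n sin(nx) with ω_n = 2n: B_1 = 4/2 = 2.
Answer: w(x, t) = 2sin(2t)sin(x) + sin(3x)cos(6t)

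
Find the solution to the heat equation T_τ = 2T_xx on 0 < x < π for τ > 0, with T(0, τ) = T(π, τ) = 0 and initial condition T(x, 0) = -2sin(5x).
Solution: Using separation of variables T = X(x)G(τ):
Eigenfunctions: sin(nx), n = 1, 2, 3, ...
General solution: T(x, τ) = Σ c_n sin(nx) exp(-2n² τ)
Matching T(x,0) = -2sin(5x) term by term: c_5=-2.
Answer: T(x, τ) = -2exp(-50τ)sin(5x)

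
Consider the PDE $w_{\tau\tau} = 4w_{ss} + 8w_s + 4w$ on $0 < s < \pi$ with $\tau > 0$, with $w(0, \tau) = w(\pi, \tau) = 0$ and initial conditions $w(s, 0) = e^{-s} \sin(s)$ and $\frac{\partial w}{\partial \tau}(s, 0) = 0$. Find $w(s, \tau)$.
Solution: Substitute $w = e^{-s}u$, i.e. $u = e^{s}w$.
By the product rule, $w_s = e^{-s}(u_s - u)$, $w_{ss} = e^{-s}(u_{ss} - 2u_s + u)$, $w_{\tau\tau} = e^{-s}u_{\tau\tau}$.
Substituting into the PDE and dividing by $e^{-s}$: $u_{\tau\tau} = 4(u_{ss} - 2u_s + u) + 8(u_s - u) + 4u$.
The lower-order terms cancel, leaving the standard wave equation $u_{\tau\tau} = 4u_{ss}$.
Initial data for $u$: $u(s,0) = e^{s}w(s,0) = \sin(s)$; $u_{\tau}(s,0) = e^{s}w_{\tau}(s,0) = 0$. The boundary conditions carry over: $u(0,\tau) = u(\pi,\tau) = 0$.
Solve for $u$:
  Using separation of variables $u = X(s)T(\tau)$:
  Eigenfunctions: $\sin(ns)$, $n = 1, 2, 3, \ldots$
  General solution: $u(s, \tau) = \sum [A_n \cos(2n \tau) + B_n \sin(2n \tau)] \sin(ns)$
  From $u(s,0) = \sin(s)$: $A_1=1$. From $u_{\tau}(s,0) = 0$: all $B_n = 0$.
Hence $u(s,\tau) = \sin(s) \cos(2 \tau)$.
Transform back: $w(s,\tau) = e^{-s}u(s,\tau)$.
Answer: $w(s, \tau) = e^{-s} \sin(s) \cos(2 \tau)$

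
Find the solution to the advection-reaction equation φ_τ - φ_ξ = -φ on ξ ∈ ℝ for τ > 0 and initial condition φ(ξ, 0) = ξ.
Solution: Substitute φ = exp(-τ)u.
Then φ_τ = exp(-τ)(u_τ - u), φ_ξ = exp(-τ)u_ξ; substituting and dividing by exp(-τ), the lower-order terms cancel: u_τ - u_ξ = 0 (standard advection equation).
Data for u: u(ξ,0) = φ(ξ,0) = ξ.
By characteristics (dξ/dτ = -1), u(ξ,τ) = f(ξ + τ) with f = u(·, 0).
So u(ξ,τ) = ξ + τ, and φ(ξ,τ) = exp(-τ)u(ξ,τ).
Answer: φ(ξ, τ) = ξexp(-τ) + τexp(-τ)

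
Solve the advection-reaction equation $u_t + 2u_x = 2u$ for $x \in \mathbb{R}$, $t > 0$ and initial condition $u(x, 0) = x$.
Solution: Substitute $u = e^{2t}w$, i.e. $w = e^{-2t}u$.
By the product rule, $u_t = e^{2t}(w_t + 2w)$, $u_x = e^{2t}w_x$.
Substituting into the PDE and dividing by $e^{2t}$: $w_t + 2w + 2w_x = 2w$.
The lower-order terms cancel, leaving the standard advection equation $w_t + 2w_x = 0$.
Initial data for $w$: $w(x,0) = u(x,0) = x$.
Solve for $w$:
  By method of characteristics (waves move right with speed 2):
  Along characteristics $x - 2t =$ const, $w$ is constant, so $w(x,t) = f(x - 2t)$ with $f = w( \cdot , 0)$.
Hence $w(x,t) = -2 t + x$.
Transform back: $u(x,t) = e^{2t}w(x,t)$.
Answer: $u(x, t) = -2 t e^{2 t} + x e^{2 t}$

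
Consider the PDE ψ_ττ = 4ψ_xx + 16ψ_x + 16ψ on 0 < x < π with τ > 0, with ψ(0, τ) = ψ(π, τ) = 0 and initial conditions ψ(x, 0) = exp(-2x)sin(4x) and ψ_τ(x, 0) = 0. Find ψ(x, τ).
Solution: Substitute ψ = exp(-2x)u.
Then ψ_x = exp(-2x)(u_x - 2u), ψ_xx = exp(-2x)(u_xx - 4u_x + 4u), ψ_ττ = exp(-2x)u_ττ; substituting and dividing by exp(-2x), the lower-order terms cancel: u_ττ = 4u_xx (standard wave equation).
Data for u: u(x,0) = exp(2x)ψ(x,0) = sin(4x); u_τ(x,0) = exp(2x)ψ_τ(x,0) = 0. The boundary conditions carry over: u(0,τ) = u(π,τ) = 0.
Separating variables: u = Σ [A_n cos(ω_n τ) + B_n sin(ω_n τ)] sin(nx), ω_n = 2n. From ICs: A_4=1.
So u(x,τ) = sin(4x)cos(8τ), and ψ(x,τ) = exp(-2x)u(x,τ).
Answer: ψ(x, τ) = exp(-2x)sin(4x)cos(8τ)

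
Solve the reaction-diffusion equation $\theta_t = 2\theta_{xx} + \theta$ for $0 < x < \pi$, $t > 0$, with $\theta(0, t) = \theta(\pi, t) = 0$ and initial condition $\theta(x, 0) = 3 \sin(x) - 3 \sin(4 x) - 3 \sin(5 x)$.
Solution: Substitute $\theta = e^{t}u$.
Then $\theta_t = e^{t}(u_t + u)$, $\theta_{xx} = e^{t}u_{xx}$; substituting and dividing by $e^{t}$, the lower-order terms cancel: $u_t = 2u_{xx}$ (standard heat equation).
Data for $u$: $u(x,0) = \theta(x,0) = 3 \sin(x) - 3 \sin(4 x) - 3 \sin(5 x)$. The boundary conditions carry over: $u(0,t) = u(\pi,t) = 0$.
Separating variables: $u = \sum c_n e^{-2n^2t} \sin(nx)$. From $u(x,0) = 3 \sin(x) - 3 \sin(4 x) - 3 \sin(5 x)$: $c_1=3, c_4=-3, c_5=-3$.
So $u(x,t) = 3 e^{-2 t} \sin(x) - 3 e^{-32 t} \sin(4 x) - 3 e^{-50 t} \sin(5 x)$, and $\theta(x,t) = e^{t}u(x,t)$.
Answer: $\theta(x, t) = 3 e^{-t} \sin(x) - 3 e^{-31 t} \sin(4 x) - 3 e^{-49 t} \sin(5 x)$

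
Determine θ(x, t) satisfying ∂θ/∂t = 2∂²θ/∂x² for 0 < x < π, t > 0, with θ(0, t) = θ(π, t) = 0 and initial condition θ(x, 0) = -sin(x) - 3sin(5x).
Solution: Using separation of variables θ = X(x)G(t):
Eigenfunctions: sin(nx), n = 1, 2, 3, ...
General solution: θ(x, t) = Σ c_n sin(nx) exp(-2n² t)
Matching θ(x,0) = -sin(x) - 3sin(5x) term by term: c_1=-1, c_5=-3.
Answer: θ(x, t) = -exp(-2t)sin(x) - 3exp(-50t)sin(5x)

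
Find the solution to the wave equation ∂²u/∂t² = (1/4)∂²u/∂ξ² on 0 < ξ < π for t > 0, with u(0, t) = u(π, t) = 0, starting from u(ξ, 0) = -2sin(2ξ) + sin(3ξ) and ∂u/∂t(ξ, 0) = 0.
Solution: Separating variables: u = Σ [A_n cos(ω_n t) + B_n sin(ω_n t)] sin(nξ), ω_n = n/2. From ICs: A_2=-2, A_3=1.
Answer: u(ξ, t) = -2sin(2ξ)cos(t) + sin(3ξ)cos(3t/2)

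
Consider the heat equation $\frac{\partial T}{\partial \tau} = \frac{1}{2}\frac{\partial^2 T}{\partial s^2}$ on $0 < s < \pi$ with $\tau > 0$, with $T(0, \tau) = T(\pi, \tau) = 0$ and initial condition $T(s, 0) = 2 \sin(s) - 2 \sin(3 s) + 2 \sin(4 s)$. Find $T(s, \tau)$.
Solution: Separating variables: $T = \sum c_n e^{-n^2\tau/2} \sin(ns)$. From $T(s,0) = 2 \sin(s) - 2 \sin(3 s) + 2 \sin(4 s)$: $c_1=2, c_3=-2, c_4=2$.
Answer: $T(s, \tau) = 2 e^{-8 \tau} \sin(4 s) + 2 e^{-\tau/2} \sin(s) - 2 e^{-9 \tau/2} \sin(3 s)$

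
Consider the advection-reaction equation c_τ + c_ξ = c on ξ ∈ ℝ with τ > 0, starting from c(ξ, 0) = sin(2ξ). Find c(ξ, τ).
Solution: Substitute c = exp(τ)u.
Then c_τ = exp(τ)(u_τ + u), c_ξ = exp(τ)u_ξ; substituting and dividing by exp(τ), the lower-order terms cancel: u_τ + u_ξ = 0 (standard advection equation).
Data for u: u(ξ,0) = c(ξ,0) = sin(2ξ).
By characteristics (dξ/dτ = 1), u(ξ,τ) = f(ξ - τ) with f = u(·, 0).
So u(ξ,τ) = sin(2ξ - 2τ), and c(ξ,τ) = exp(τ)u(ξ,τ).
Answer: c(ξ, τ) = exp(τ)sin(2ξ - 2τ)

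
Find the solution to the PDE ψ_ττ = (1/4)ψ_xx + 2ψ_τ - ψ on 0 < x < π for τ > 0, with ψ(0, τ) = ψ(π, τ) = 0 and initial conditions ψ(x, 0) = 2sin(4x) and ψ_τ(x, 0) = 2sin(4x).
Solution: Substitute ψ = exp(τ)u, i.e. u = exp(-τ)ψ.
By the product rule, ψ_τ = exp(τ)(u_τ + u), ψ_ττ = exp(τ)(u_ττ + 2u_τ + u), ψ_xx = exp(τ)u_xx.
Substituting into the PDE and dividing by exp(τ): u_ττ + 2u_τ + u = (1/4)u_xx + 2(u_τ + u) - u.
The lower-order terms cancel, leaving the standard wave equation u_ττ = (1/4)u_xx.
Initial data for u: u(x,0) = ψ(x,0) = 2sin(4x); u_τ(x,0) = ψ_τ(x,0) - ψ(x,0) = 0. The boundary conditions carry over: u(0,τ) = u(π,τ) = 0.
Solve for u:
  Using separation of variables u = X(x)T(τ):
  Eigenfunctions: sin(nx), n = 1, 2, 3, ...
  General solution: u(x, τ) = Σ [A_n cos(n τ/2) + B_n sin(n τ/2)] sin(nx)
  From u(x,0) = 2sin(4x): A_4=2. From u_τ(x,0) = 0: all B_n = 0.
Hence u(x,τ) = 2sin(4x)cos(2τ).
Transform back: ψ(x,τ) = exp(τ)u(x,τ).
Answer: ψ(x, τ) = 2exp(τ)sin(4x)cos(2τ)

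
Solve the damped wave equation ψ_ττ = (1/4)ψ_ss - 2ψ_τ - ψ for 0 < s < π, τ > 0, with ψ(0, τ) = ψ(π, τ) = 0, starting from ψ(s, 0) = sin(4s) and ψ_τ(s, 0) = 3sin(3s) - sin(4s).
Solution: Substitute ψ = exp(-τ)u.
Then ψ_τ = exp(-τ)(u_τ - u), ψ_ττ = exp(-τ)(u_ττ - 2u_τ + u), ψ_ss = exp(-τ)u_ss; substituting and dividing by exp(-τ), the lower-order terms cancel: u_ττ = (1/4)u_ss (standard wave equation).
Data for u: u(s,0) = ψ(s,0) = sin(4s); u_τ(s,0) = ψ_τ(s,0) + ψ(s,0) = 3sin(3s). The boundary conditions carry over: u(0,τ) = u(π,τ) = 0.
Separating variables: u = Σ [A_n cos(ω_n τ) + B_n sin(ω_n τ)] sin(ns), ω_n = n/2. From ICs (B_n = velocity coefficient / ω_n): A_4=1, B_3=2.
So u(s,τ) = 2sin(3s)sin(3τ/2) + sin(4s)cos(2τ), and ψ(s,τ) = exp(-τ)u(s,τ).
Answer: ψ(s, τ) = 2exp(-τ)sin(3s)sin(3τ/2) + exp(-τ)sin(4s)cos(2τ)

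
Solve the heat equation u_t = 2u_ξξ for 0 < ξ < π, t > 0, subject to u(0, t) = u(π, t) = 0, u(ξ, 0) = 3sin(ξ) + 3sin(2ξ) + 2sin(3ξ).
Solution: Separating variables: u = Σ c_n exp(-2n²t) sin(nξ). From u(ξ,0) = 3sin(ξ) + 3sin(2ξ) + 2sin(3ξ): c_1=3, c_2=3, c_3=2.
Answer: u(ξ, t) = 3exp(-2t)sin(ξ) + 3exp(-8t)sin(2ξ) + 2exp(-18t)sin(3ξ)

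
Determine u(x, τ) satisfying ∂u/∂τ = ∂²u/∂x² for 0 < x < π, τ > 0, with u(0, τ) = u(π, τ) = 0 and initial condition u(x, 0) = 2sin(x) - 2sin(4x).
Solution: Using separation of variables u = X(x)T(τ):
Eigenfunctions: sin(nx), n = 1, 2, 3, ...
General solution: u(x, τ) = Σ c_n sin(nx) exp(-n² τ)
Matching u(x,0) = 2sin(x) - 2sin(4x) term by term: c_1=2, c_4=-2.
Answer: u(x, τ) = 2exp(-τ)sin(x) - 2exp(-16τ)sin(4x)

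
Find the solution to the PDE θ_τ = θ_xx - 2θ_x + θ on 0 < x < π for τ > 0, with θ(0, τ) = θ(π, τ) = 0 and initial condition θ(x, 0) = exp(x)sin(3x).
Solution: Substitute θ = exp(x)u, i.e. u = exp(-x)θ.
By the product rule, θ_x = exp(x)(u_x + u), θ_xx = exp(x)(u_xx + 2u_x + u), θ_τ = exp(x)u_τ.
Substituting into the PDE and dividing by exp(x): u_τ = (u_xx + 2u_x + u) - 2(u_x + u) + u.
The lower-order terms cancel, leaving the standard heat equation u_τ = u_xx.
Initial data for u: u(x,0) = exp(-x)θ(x,0) = sin(3x). The boundary conditions carry over: u(0,τ) = u(π,τ) = 0.
Solve for u:
  Using separation of variables u = X(x)G(τ):
  Eigenfunctions: sin(nx), n = 1, 2, 3, ...
  General solution: u(x, τ) = Σ c_n sin(nx) exp(-n² τ)
  Matching u(x,0) = sin(3x) term by term: c_3=1.
Hence u(x,τ) = exp(-9τ)sin(3x).
Transform back: θ(x,τ) = exp(x)u(x,τ).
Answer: θ(x, τ) = exp(x)exp(-9τ)sin(3x)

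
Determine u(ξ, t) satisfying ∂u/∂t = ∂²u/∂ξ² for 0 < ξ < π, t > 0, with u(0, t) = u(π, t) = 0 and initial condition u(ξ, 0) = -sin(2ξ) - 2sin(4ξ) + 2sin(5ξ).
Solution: Separating variables: u = Σ c_n exp(-n²t) sin(nξ). From u(ξ,0) = -sin(2ξ) - 2sin(4ξ) + 2sin(5ξ): c_2=-1, c_4=-2, c_5=2.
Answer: u(ξ, t) = -exp(-4t)sin(2ξ) - 2exp(-16t)sin(4ξ) + 2exp(-25t)sin(5ξ)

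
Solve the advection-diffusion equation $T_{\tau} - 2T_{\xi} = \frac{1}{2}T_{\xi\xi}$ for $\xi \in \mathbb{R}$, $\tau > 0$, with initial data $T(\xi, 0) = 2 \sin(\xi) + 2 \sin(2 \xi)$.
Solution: Moving frame: $\eta = \xi + 2\tau$, $\sigma = \tau$, $T = u(\eta,\sigma)$, so $T_{\tau} = u_{\sigma} + 2u_{\eta}$ and $T_{\xi\xi} = u_{\eta\eta}$.
Hence $T_{\tau} - 2T_{\xi} = u_{\sigma}$ and the PDE becomes the heat equation $u_{\sigma} = \frac{1}{2}u_{\eta\eta}$ on $\eta \in \mathbb{R}$.
Initial data: $u(\eta,0) = T(\eta,0) = 2 \sin(\eta) + 2 \sin(2 \eta)$. Each mode $\sin(n\eta)$ decays as $e^{-n^2\sigma/2}$ on $\mathbb{R}$, so $u(\eta,\sigma) = \sum c_n e^{-n^2\sigma/2} \sin(n\eta)$ with $c_1=2, c_2=2$: $u(\eta,\sigma) = 2 e^{-2 \sigma} \sin(2 \eta) + 2 e^{-\sigma/2} \sin(\eta)$.
Substituting back: $T(\xi,\tau) = u(\xi + 2\tau, \tau)$.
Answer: $T(\xi, \tau) = 2 e^{-2 \tau} \sin(4 \tau + 2 \xi) + 2 e^{-\tau/2} \sin(2 \tau + \xi)$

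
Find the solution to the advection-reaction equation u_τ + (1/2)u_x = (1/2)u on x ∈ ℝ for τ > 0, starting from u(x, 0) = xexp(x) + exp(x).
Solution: Substitute u = exp(x)w, i.e. w = exp(-x)u.
By the product rule, u_x = exp(x)(w_x + w), u_τ = exp(x)w_τ.
Substituting into the PDE and dividing by exp(x): w_τ + (1/2)(w_x + w) = (1/2)w.
The lower-order terms cancel, leaving the standard advection equation w_τ + (1/2)w_x = 0.
Initial data for w: w(x,0) = exp(-x)u(x,0) = x + 1.
Solve for w:
  By method of characteristics (waves move right with speed 1/2):
  Along characteristics x - (1/2)τ = const, w is constant, so w(x,τ) = f(x - (1/2)τ) with f = w(·, 0).
Hence w(x,τ) = x - (1/2)τ + 1.
Transform back: u(x,τ) = exp(x)w(x,τ).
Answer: u(x, τ) = xexp(x) - (1/2)τexp(x) + exp(x)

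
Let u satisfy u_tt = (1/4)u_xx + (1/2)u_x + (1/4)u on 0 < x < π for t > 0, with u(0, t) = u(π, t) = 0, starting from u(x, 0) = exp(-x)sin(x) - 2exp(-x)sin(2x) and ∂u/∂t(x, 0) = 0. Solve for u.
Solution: Substitute u = exp(-x)w, i.e. w = exp(x)u.
By the product rule, u_x = exp(-x)(w_x - w), u_xx = exp(-x)(w_xx - 2w_x + w), u_tt = exp(-x)w_tt.
Substituting into the PDE and dividing by exp(-x): w_tt = (1/4)(w_xx - 2w_x + w) + (1/2)(w_x - w) + (1/4)w.
The lower-order terms cancel, leaving the standard wave equation w_tt = (1/4)w_xx.
Initial data for w: w(x,0) = exp(x)u(x,0) = sin(x) - 2sin(2x); w_t(x,0) = exp(x)u_t(x,0) = 0. The boundary conditions carry over: w(0,t) = w(π,t) = 0.
Solve for w:
  Using separation of variables w = X(x)T(t):
  Eigenfunctions: sin(nx), n = 1, 2, 3, ...
  General solution: w(x, t) = Σ [A_n cos(n t/2) + B_n sin(n t/2)] sin(nx)
  From w(x,0) = sin(x) - 2sin(2x): A_1=1, A_2=-2. From w_t(x,0) = 0: all B_n = 0.
Hence w(x,t) = sin(x)cos(t/2) - 2sin(2x)cos(t).
Transform back: u(x,t) = exp(-x)w(x,t).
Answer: u(x, t) = exp(-x)sin(x)cos(t/2) - 2exp(-x)sin(2x)cos(t)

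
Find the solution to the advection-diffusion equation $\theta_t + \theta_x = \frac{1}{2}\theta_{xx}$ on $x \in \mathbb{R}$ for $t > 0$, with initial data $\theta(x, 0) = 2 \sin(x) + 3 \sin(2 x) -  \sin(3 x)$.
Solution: Moving frame: $\eta = x - t$, $\sigma = t$, $\theta = u(\eta,\sigma)$, so $\theta_t = u_{\sigma} - u_{\eta}$ and $\theta_{xx} = u_{\eta\eta}$.
Hence $\theta_t + \theta_x = u_{\sigma}$ and the PDE becomes the heat equation $u_{\sigma} = \frac{1}{2}u_{\eta\eta}$ on $\eta \in \mathbb{R}$.
Initial data: $u(\eta,0) = \theta(\eta,0) = 2 \sin(\eta) + 3 \sin(2 \eta) - \sin(3 \eta)$. Each mode $\sin(n\eta)$ decays as $e^{-n^2\sigma/2}$ on $\mathbb{R}$, so $u(\eta,\sigma) = \sum c_n e^{-n^2\sigma/2} \sin(n\eta)$ with $c_1=2, c_2=3, c_3=-1$: $u(\eta,\sigma) = 3 e^{-2 \sigma} \sin(2 \eta) + 2 e^{-\sigma/2} \sin(\eta) - e^{-9 \sigma/2} \sin(3 \eta)$.
Substituting back: $\theta(x,t) = u(x - t, t)$.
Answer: $\theta(x, t) = -3 e^{-2 t} \sin(2 t - 2 x) - 2 e^{-t/2} \sin(t - x) + e^{-9 t/2} \sin(3 t - 3 x)$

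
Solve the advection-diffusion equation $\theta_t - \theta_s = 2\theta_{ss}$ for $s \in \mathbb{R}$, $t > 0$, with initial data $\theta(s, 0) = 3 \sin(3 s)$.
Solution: Change to a moving frame: let $\eta = s + t$, $\sigma = t$ and write $\theta(s,t) = u(\eta,\sigma)$.
By the chain rule $\theta_t = u_{\sigma} + u_{\eta}$, $\theta_s = u_{\eta}$, $\theta_{ss} = u_{\eta\eta}$.
Then $\theta_t - \theta_s = u_{\sigma}$: the advection term cancels and the PDE becomes the heat equation $u_{\sigma} = 2u_{\eta\eta}$ on $\eta \in \mathbb{R}$.
Initial data: $u(\eta,0) = \theta(\eta,0) = 3 \sin(3 \eta)$.
On $\eta \in \mathbb{R}$ each mode satisfies $(\sin(n\eta))'' = -n^2 \sin(n\eta)$, so $e^{-2n^2\sigma} \sin(n\eta)$ solves the heat equation; by superposition $u(\eta,\sigma) = \sum c_n e^{-2n^2\sigma} \sin(n\eta)$.
Reading off the coefficients: $c_3=3$, so $u(\eta,\sigma) = 3 e^{-18 \sigma} \sin(3 \eta)$.
Substituting back $\eta = s + t$, $\sigma = t$: $\theta(s,t) = u(s + t, t)$.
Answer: $\theta(s, t) = 3 e^{-18 t} \sin(3 s + 3 t)$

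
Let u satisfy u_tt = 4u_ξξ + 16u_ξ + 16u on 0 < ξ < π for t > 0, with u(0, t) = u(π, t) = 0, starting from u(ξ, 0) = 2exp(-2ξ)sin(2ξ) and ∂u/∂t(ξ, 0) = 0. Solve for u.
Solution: Substitute u = exp(-2ξ)w, i.e. w = exp(2ξ)u.
By the product rule, u_ξ = exp(-2ξ)(w_ξ - 2w), u_ξξ = exp(-2ξ)(w_ξξ - 4w_ξ + 4w), u_tt = exp(-2ξ)w_tt.
Substituting into the PDE and dividing by exp(-2ξ): w_tt = 4(w_ξξ - 4w_ξ + 4w) + 16(w_ξ - 2w) + 16w.
The lower-order terms cancel, leaving the standard wave equation w_tt = 4w_ξξ.
Initial data for w: w(ξ,0) = exp(2ξ)u(ξ,0) = 2sin(2ξ); w_t(ξ,0) = exp(2ξ)u_t(ξ,0) = 0. The boundary conditions carry over: w(0,t) = w(π,t) = 0.
Solve for w:
  Using separation of variables w = X(ξ)T(t):
  Eigenfunctions: sin(nξ), n = 1, 2, 3, ...
  General solution: w(ξ, t) = Σ [A_n cos(2n t) + B_n sin(2n t)] sin(nξ)
  From w(ξ,0) = 2sin(2ξ): A_2=2. From w_t(ξ,0) = 0: all B_n = 0.
Hence w(ξ,t) = 2sin(2ξ)cos(4t).
Transform back: u(ξ,t) = exp(-2ξ)w(ξ,t).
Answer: u(ξ, t) = 2exp(-2ξ)sin(2ξ)cos(4t)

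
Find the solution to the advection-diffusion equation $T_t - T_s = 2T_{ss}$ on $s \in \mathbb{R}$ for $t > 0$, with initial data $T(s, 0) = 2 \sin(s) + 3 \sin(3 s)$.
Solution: Change to a moving frame: let $\eta = s + t$, $\sigma = t$ and write $T(s,t) = u(\eta,\sigma)$.
By the chain rule $T_t = u_{\sigma} + u_{\eta}$, $T_s = u_{\eta}$, $T_{ss} = u_{\eta\eta}$.
Then $T_t - T_s = u_{\sigma}$: the advection term cancels and the PDE becomes the heat equation $u_{\sigma} = 2u_{\eta\eta}$ on $\eta \in \mathbb{R}$.
Initial data: $u(\eta,0) = T(\eta,0) = 2 \sin(\eta) + 3 \sin(3 \eta)$.
On $\eta \in \mathbb{R}$ each mode satisfies $(\sin(n\eta))'' = -n^2 \sin(n\eta)$, so $e^{-2n^2\sigma} \sin(n\eta)$ solves the heat equation; by superposition $u(\eta,\sigma) = \sum c_n e^{-2n^2\sigma} \sin(n\eta)$.
Reading off the coefficients: $c_1=2, c_3=3$, so $u(\eta,\sigma) = 2 e^{-2 \sigma} \sin(\eta) + 3 e^{-18 \sigma} \sin(3 \eta)$.
Substituting back $\eta = s + t$, $\sigma = t$: $T(s,t) = u(s + t, t)$.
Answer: $T(s, t) = 2 e^{-2 t} \sin(s + t) + 3 e^{-18 t} \sin(3 s + 3 t)$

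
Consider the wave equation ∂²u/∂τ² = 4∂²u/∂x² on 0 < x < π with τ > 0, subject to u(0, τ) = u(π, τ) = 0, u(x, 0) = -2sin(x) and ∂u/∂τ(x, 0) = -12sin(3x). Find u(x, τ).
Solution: Separating variables: u = Σ [A_n cos(ω_n τ) + B_n sin(ω_n τ)] sin(nx), ω_n = 2n. From ICs (B_n = velocity coefficient / ω_n): A_1=-2, B_3=-2.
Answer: u(x, τ) = -2sin(x)cos(2τ) - 2sin(3x)sin(6τ)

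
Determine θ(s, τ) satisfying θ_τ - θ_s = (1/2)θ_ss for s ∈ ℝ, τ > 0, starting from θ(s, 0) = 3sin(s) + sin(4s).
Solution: Moving frame: η = s + τ, σ = τ, θ = u(η,σ), so θ_τ = u_σ + u_η and θ_ss = u_ηη.
Hence θ_τ - θ_s = u_σ and the PDE becomes the heat equation u_σ = (1/2)u_ηη on η ∈ ℝ.
Initial data: u(η,0) = θ(η,0) = 3sin(η) + sin(4η). Each mode sin(nη) decays as exp(-n²σ/2) on ℝ, so u(η,σ) = Σ c_n exp(-n²σ/2) sin(nη) with c_1=3, c_4=1: u(η,σ) = exp(-8σ)sin(4η) + 3exp(-σ/2)sin(η).
Substituting back: θ(s,τ) = u(s + τ, τ).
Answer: θ(s, τ) = exp(-8τ)sin(4s + 4τ) + 3exp(-τ/2)sin(s + τ)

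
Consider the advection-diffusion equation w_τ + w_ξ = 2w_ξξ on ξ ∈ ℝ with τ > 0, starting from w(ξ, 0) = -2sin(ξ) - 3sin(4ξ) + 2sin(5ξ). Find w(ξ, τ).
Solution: Moving frame: η = ξ - τ, σ = τ, w = u(η,σ), so w_τ = u_σ - u_η and w_ξξ = u_ηη.
Hence w_τ + w_ξ = u_σ and the PDE becomes the heat equation u_σ = 2u_ηη on η ∈ ℝ.
Initial data: u(η,0) = w(η,0) = -2sin(η) - 3sin(4η) + 2sin(5η). Each mode sin(nη) decays as exp(-2n²σ) on ℝ, so u(η,σ) = Σ c_n exp(-2n²σ) sin(nη) with c_1=-2, c_4=-3, c_5=2: u(η,σ) = -2exp(-2σ)sin(η) - 3exp(-32σ)sin(4η) + 2exp(-50σ)sin(5η).
Substituting back: w(ξ,τ) = u(ξ - τ, τ).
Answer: w(ξ, τ) = -2exp(-2τ)sin(ξ - τ) - 3exp(-32τ)sin(4ξ - 4τ) + 2exp(-50τ)sin(5ξ - 5τ)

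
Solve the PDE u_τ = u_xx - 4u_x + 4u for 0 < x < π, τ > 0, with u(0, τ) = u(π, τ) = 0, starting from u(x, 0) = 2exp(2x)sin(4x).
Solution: Substitute u = exp(2x)w.
Then u_x = exp(2x)(w_x + 2w), u_xx = exp(2x)(w_xx + 4w_x + 4w), u_τ = exp(2x)w_τ; substituting and dividing by exp(2x), the lower-order terms cancel: w_τ = w_xx (standard heat equation).
Data for w: w(x,0) = exp(-2x)u(x,0) = 2sin(4x). The boundary conditions carry over: w(0,τ) = w(π,τ) = 0.
Separating variables: w = Σ c_n exp(-n²τ) sin(nx). From w(x,0) = 2sin(4x): c_4=2.
So w(x,τ) = 2exp(-16τ)sin(4x), and u(x,τ) = exp(2x)w(x,τ).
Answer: u(x, τ) = 2exp(2x)exp(-16τ)sin(4x)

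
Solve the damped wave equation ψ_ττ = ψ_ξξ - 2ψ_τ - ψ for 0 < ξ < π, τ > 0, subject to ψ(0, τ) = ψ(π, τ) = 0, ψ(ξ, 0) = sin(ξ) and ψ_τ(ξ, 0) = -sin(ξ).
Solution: Substitute ψ = exp(-τ)u.
Then ψ_τ = exp(-τ)(u_τ - u), ψ_ττ = exp(-τ)(u_ττ - 2u_τ + u), ψ_ξξ = exp(-τ)u_ξξ; substituting and dividing by exp(-τ), the lower-order terms cancel: u_ττ = u_ξξ (standard wave equation).
Data for u: u(ξ,0) = ψ(ξ,0) = sin(ξ); u_τ(ξ,0) = ψ_τ(ξ,0) + ψ(ξ,0) = 0. The boundary conditions carry over: u(0,τ) = u(π,τ) = 0.
Separating variables: u = Σ [A_n cos(ω_n τ) + B_n sin(ω_n τ)] sin(nξ), ω_n = n. From ICs: A_1=1.
So u(ξ,τ) = sin(ξ)cos(τ), and ψ(ξ,τ) = exp(-τ)u(ξ,τ).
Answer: ψ(ξ, τ) = exp(-τ)sin(ξ)cos(τ)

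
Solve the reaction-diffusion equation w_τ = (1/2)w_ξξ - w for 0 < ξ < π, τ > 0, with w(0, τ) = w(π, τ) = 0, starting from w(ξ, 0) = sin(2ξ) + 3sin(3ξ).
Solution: Substitute w = exp(-τ)u, i.e. u = exp(τ)w.
By the product rule, w_τ = exp(-τ)(u_τ - u), w_ξξ = exp(-τ)u_ξξ.
Substituting into the PDE and dividing by exp(-τ): u_τ - u = (1/2)u_ξξ - u.
The lower-order terms cancel, leaving the standard heat equation u_τ = (1/2)u_ξξ.
Initial data for u: u(ξ,0) = w(ξ,0) = sin(2ξ) + 3sin(3ξ). The boundary conditions carry over: u(0,τ) = u(π,τ) = 0.
Solve for u:
  Using separation of variables u = X(ξ)T(τ):
  Eigenfunctions: sin(nξ), n = 1, 2, 3, ...
  General solution: u(ξ, τ) = Σ c_n sin(nξ) exp(-n² τ/2)
  Matching u(ξ,0) = sin(2ξ) + 3sin(3ξ) term by term: c_2=1, c_3=3.
Hence u(ξ,τ) = exp(-2τ)sin(2ξ) + 3exp(-9τ/2)sin(3ξ).
Transform back: w(ξ,τ) = exp(-τ)u(ξ,τ).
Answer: w(ξ, τ) = exp(-3τ)sin(2ξ) + 3exp(-11τ/2)sin(3ξ)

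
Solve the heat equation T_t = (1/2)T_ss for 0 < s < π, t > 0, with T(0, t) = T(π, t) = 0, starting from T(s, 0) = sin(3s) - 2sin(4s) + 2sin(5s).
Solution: Separating variables: T = Σ c_n exp(-n²t/2) sin(ns). From T(s,0) = sin(3s) - 2sin(4s) + 2sin(5s): c_3=1, c_4=-2, c_5=2.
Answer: T(s, t) = -2exp(-8t)sin(4s) + exp(-9t/2)sin(3s) + 2exp(-25t/2)sin(5s)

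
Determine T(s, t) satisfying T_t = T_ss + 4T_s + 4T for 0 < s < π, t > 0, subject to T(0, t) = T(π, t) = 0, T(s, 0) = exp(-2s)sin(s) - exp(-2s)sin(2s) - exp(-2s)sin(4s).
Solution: Substitute T = exp(-2s)u.
Then T_s = exp(-2s)(u_s - 2u), T_ss = exp(-2s)(u_ss - 4u_s + 4u), T_t = exp(-2s)u_t; substituting and dividing by exp(-2s), the lower-order terms cancel: u_t = u_ss (standard heat equation).
Data for u: u(s,0) = exp(2s)T(s,0) = sin(s) - sin(2s) - sin(4s). The boundary conditions carry over: u(0,t) = u(π,t) = 0.
Separating variables: u = Σ c_n exp(-n²t) sin(ns). From u(s,0) = sin(s) - sin(2s) - sin(4s): c_1=1, c_2=-1, c_4=-1.
So u(s,t) = exp(-t)sin(s) - exp(-4t)sin(2s) - exp(-16t)sin(4s), and T(s,t) = exp(-2s)u(s,t).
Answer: T(s, t) = exp(-2s)exp(-t)sin(s) - exp(-2s)exp(-4t)sin(2s) - exp(-2s)exp(-16t)sin(4s)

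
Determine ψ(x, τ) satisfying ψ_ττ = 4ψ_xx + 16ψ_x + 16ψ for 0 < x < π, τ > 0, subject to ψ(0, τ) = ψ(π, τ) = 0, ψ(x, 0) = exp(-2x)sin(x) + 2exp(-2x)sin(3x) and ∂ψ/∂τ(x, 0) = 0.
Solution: Substitute ψ = exp(-2x)u.
Then ψ_x = exp(-2x)(u_x - 2u), ψ_xx = exp(-2x)(u_xx - 4u_x + 4u), ψ_ττ = exp(-2x)u_ττ; substituting and dividing by exp(-2x), the lower-order terms cancel: u_ττ = 4u_xx (standard wave equation).
Data for u: u(x,0) = exp(2x)ψ(x,0) = sin(x) + 2sin(3x); u_τ(x,0) = exp(2x)ψ_τ(x,0) = 0. The boundary conditions carry over: u(0,τ) = u(π,τ) = 0.
Separating variables: u = Σ [A_n cos(ω_n τ) + B_n sin(ω_n τ)] sin(nx), ω_n = 2n. From ICs: A_1=1, A_3=2.
So u(x,τ) = sin(x)cos(2τ) + 2sin(3x)cos(6τ), and ψ(x,τ) = exp(-2x)u(x,τ).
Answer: ψ(x, τ) = exp(-2x)sin(x)cos(2τ) + 2exp(-2x)sin(3x)cos(6τ)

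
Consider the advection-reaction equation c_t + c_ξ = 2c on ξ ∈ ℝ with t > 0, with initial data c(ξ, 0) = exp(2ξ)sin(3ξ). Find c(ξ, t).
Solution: Substitute c = exp(2ξ)u.
Then c_ξ = exp(2ξ)(u_ξ + 2u), c_t = exp(2ξ)u_t; substituting and dividing by exp(2ξ), the lower-order terms cancel: u_t + u_ξ = 0 (standard advection equation).
Data for u: u(ξ,0) = exp(-2ξ)c(ξ,0) = sin(3ξ).
By characteristics (dξ/dt = 1), u(ξ,t) = f(ξ - t) with f = u(·, 0).
So u(ξ,t) = -sin(3t - 3ξ), and c(ξ,t) = exp(2ξ)u(ξ,t).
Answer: c(ξ, t) = -exp(2ξ)sin(3t - 3ξ)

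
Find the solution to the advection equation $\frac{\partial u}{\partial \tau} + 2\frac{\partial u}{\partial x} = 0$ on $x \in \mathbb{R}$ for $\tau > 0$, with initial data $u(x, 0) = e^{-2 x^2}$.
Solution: By method of characteristics (waves move right with speed 2):
Along characteristics $x - 2\tau =$ const, $u$ is constant, so $u(x,\tau) = f(x - 2\tau)$ with $f = u( \cdot , 0)$.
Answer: $u(x, \tau) = e^{-2 (-2 \tau + x)^2}$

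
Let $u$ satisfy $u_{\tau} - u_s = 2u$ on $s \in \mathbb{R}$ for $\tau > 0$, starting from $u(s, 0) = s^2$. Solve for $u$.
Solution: Substitute $u = e^{2\tau}w$.
Then $u_{\tau} = e^{2\tau}(w_{\tau} + 2w)$, $u_s = e^{2\tau}w_s$; substituting and dividing by $e^{2\tau}$, the lower-order terms cancel: $w_{\tau} - w_s = 0$ (standard advection equation).
Data for $w$: $w(s,0) = u(s,0) = s^2$.
By characteristics ($ds/d\tau = -1$), $w(s,\tau) = f(s + \tau)$ with $f = w( \cdot , 0)$.
So $w(s,\tau) = s^2 + 2 s \tau + \tau^2$, and $u(s,\tau) = e^{2\tau}w(s,\tau)$.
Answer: $u(s, \tau) = \tau^2 e^{2 \tau} + 2 \tau s e^{2 \tau} + s^2 e^{2 \tau}$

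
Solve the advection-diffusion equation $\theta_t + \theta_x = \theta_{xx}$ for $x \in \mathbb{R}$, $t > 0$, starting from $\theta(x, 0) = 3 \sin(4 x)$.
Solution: Change to a moving frame: let $\eta = x - t$, $\sigma = t$ and write $\theta(x,t) = u(\eta,\sigma)$.
By the chain rule $\theta_t = u_{\sigma} - u_{\eta}$, $\theta_x = u_{\eta}$, $\theta_{xx} = u_{\eta\eta}$.
Then $\theta_t + \theta_x = u_{\sigma}$: the advection term cancels and the PDE becomes the heat equation $u_{\sigma} = u_{\eta\eta}$ on $\eta \in \mathbb{R}$.
Initial data: $u(\eta,0) = \theta(\eta,0) = 3 \sin(4 \eta)$.
On $\eta \in \mathbb{R}$ each mode satisfies $(\sin(n\eta))'' = -n^2 \sin(n\eta)$, so $e^{-n^2\sigma} \sin(n\eta)$ solves the heat equation; by superposition $u(\eta,\sigma) = \sum c_n e^{-n^2\sigma} \sin(n\eta)$.
Reading off the coefficients: $c_4=3$, so $u(\eta,\sigma) = 3 e^{-16 \sigma} \sin(4 \eta)$.
Substituting back $\eta = x - t$, $\sigma = t$: $\theta(x,t) = u(x - t, t)$.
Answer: $\theta(x, t) = -3 e^{-16 t} \sin(4 t - 4 x)$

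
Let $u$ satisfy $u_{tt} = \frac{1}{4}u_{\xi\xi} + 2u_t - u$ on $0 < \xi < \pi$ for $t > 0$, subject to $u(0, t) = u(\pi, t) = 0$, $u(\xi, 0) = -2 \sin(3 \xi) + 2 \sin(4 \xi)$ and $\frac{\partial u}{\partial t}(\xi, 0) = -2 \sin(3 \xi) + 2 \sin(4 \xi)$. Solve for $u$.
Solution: Substitute $u = e^{t}w$.
Then $u_t = e^{t}(w_t + w)$, $u_{tt} = e^{t}(w_{tt} + 2w_t + w)$, $u_{\xi\xi} = e^{t}w_{\xi\xi}$; substituting and dividing by $e^{t}$, the lower-order terms cancel: $w_{tt} = \frac{1}{4}w_{\xi\xi}$ (standard wave equation).
Data for $w$: $w(\xi,0) = u(\xi,0) = -2 \sin(3 \xi) + 2 \sin(4 \xi)$; $w_t(\xi,0) = u_t(\xi,0) - u(\xi,0) = 0$. The boundary conditions carry over: $w(0,t) = w(\pi,t) = 0$.
Separating variables: $w = \sum [A_n \cos(\omega_n t) + B_n \sin(\omega_n t)] \sin(n\xi)$, $\omega_n = n/2$. From ICs: $A_3=-2, A_4=2$.
So $w(\xi,t) = -2 \sin(3 \xi) \cos(3 t/2) + 2 \sin(4 \xi) \cos(2 t)$, and $u(\xi,t) = e^{t}w(\xi,t)$.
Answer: $u(\xi, t) = -2 e^{t} \sin(3 \xi) \cos(3 t/2) + 2 e^{t} \sin(4 \xi) \cos(2 t)$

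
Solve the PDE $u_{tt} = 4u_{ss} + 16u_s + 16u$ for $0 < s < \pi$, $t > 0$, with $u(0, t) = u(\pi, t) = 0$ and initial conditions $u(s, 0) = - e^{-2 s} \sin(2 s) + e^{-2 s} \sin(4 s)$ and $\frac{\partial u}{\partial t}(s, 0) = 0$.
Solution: Substitute $u = e^{-2s}w$, i.e. $w = e^{2s}u$.
By the product rule, $u_s = e^{-2s}(w_s - 2w)$, $u_{ss} = e^{-2s}(w_{ss} - 4w_s + 4w)$, $u_{tt} = e^{-2s}w_{tt}$.
Substituting into the PDE and dividing by $e^{-2s}$: $w_{tt} = 4(w_{ss} - 4w_s + 4w) + 16(w_s - 2w) + 16w$.
The lower-order terms cancel, leaving the standard wave equation $w_{tt} = 4w_{ss}$.
Initial data for $w$: $w(s,0) = e^{2s}u(s,0) = - \sin(2 s) + \sin(4 s)$; $w_t(s,0) = e^{2s}u_t(s,0) = 0$. The boundary conditions carry over: $w(0,t) = w(\pi,t) = 0$.
Solve for $w$:
  Using separation of variables $w = X(s)T(t)$:
  Eigenfunctions: $\sin(ns)$, $n = 1, 2, 3, \ldots$
  General solution: $w(s, t) = \sum [A_n \cos(2n t) + B_n \sin(2n t)] \sin(ns)$
  From $w(s,0) = - \sin(2 s) + \sin(4 s)$: $A_2=-1, A_4=1$. From $w_t(s,0) = 0$: all $B_n = 0$.
Hence $w(s,t) = - \sin(2 s) \cos(4 t) + \sin(4 s) \cos(8 t)$.
Transform back: $u(s,t) = e^{-2s}w(s,t)$.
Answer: $u(s, t) = - e^{-2 s} \sin(2 s) \cos(4 t) + e^{-2 s} \sin(4 s) \cos(8 t)$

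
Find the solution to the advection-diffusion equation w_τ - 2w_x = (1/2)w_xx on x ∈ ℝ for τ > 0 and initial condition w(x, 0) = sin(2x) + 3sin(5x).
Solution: Change to a moving frame: let η = x + 2τ, σ = τ and write w(x,τ) = u(η,σ).
By the chain rule w_τ = u_σ + 2u_η, w_x = u_η, w_xx = u_ηη.
Then w_τ - 2w_x = u_σ: the advection term cancels and the PDE becomes the heat equation u_σ = (1/2)u_ηη on η ∈ ℝ.
Initial data: u(η,0) = w(η,0) = sin(2η) + 3sin(5η).
On η ∈ ℝ each mode satisfies (sin(nη))″ = -n² sin(nη), so exp(-n²σ/2) sin(nη) solves the heat equation; by superposition u(η,σ) = Σ c_n exp(-n²σ/2) sin(nη).
Reading off the coefficients: c_2=1, c_5=3, so u(η,σ) = exp(-2σ)sin(2η) + 3exp(-25σ/2)sin(5η).
Substituting back η = x + 2τ, σ = τ: w(x,τ) = u(x + 2τ, τ).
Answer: w(x, τ) = exp(-2τ)sin(2x + 4τ) + 3exp(-25τ/2)sin(5x + 10τ)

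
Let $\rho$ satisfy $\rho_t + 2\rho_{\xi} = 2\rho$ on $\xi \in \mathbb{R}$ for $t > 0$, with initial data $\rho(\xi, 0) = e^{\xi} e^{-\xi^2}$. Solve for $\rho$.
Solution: Substitute $\rho = e^{\xi}u$.
Then $\rho_{\xi} = e^{\xi}(u_{\xi} + u)$, $\rho_t = e^{\xi}u_t$; substituting and dividing by $e^{\xi}$, the lower-order terms cancel: $u_t + 2u_{\xi} = 0$ (standard advection equation).
Data for $u$: $u(\xi,0) = e^{-\xi}\rho(\xi,0) = e^{-\xi^2}$.
By characteristics ($d\xi/dt = 2$), $u(\xi,t) = f(\xi - 2t)$ with $f = u( \cdot , 0)$.
So $u(\xi,t) = e^{-(-2 t + \xi)^2}$, and $\rho(\xi,t) = e^{\xi}u(\xi,t)$.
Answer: $\rho(\xi, t) = e^{\xi} e^{-(\xi - 2 t)^2}$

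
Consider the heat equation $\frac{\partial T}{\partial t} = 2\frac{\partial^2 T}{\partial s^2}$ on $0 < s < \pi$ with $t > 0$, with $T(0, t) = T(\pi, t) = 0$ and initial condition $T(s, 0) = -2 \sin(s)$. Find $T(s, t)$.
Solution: Using separation of variables $T = X(s)G(t)$:
Eigenfunctions: $\sin(ns)$, $n = 1, 2, 3, \ldots$
General solution: $T(s, t) = \sum c_n \sin(ns) e^{-2n^2 t}$
Matching $T(s,0) = -2 \sin(s)$ term by term: $c_1=-2$.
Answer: $T(s, t) = -2 e^{-2 t} \sin(s)$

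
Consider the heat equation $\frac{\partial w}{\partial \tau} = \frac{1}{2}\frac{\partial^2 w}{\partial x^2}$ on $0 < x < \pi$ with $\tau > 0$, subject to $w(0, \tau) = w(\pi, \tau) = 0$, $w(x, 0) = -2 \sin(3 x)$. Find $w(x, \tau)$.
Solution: Separating variables: $w = \sum c_n e^{-n^2\tau/2} \sin(nx)$. From $w(x,0) = -2 \sin(3 x)$: $c_3=-2$.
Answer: $w(x, \tau) = -2 e^{-9 \tau/2} \sin(3 x)$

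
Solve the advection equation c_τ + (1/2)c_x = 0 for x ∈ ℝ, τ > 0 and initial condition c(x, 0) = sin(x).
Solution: By method of characteristics (waves move right with speed 1/2):
Along characteristics x - (1/2)τ = const, c is constant, so c(x,τ) = f(x - (1/2)τ) with f = c(·, 0).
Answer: c(x, τ) = sin(x - τ/2)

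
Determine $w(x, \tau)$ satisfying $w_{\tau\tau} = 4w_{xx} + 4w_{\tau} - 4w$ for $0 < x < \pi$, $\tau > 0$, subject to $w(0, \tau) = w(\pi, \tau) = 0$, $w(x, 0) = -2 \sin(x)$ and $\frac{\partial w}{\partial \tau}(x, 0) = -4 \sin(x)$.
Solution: Substitute $w = e^{2\tau}u$, i.e. $u = e^{-2\tau}w$.
By the product rule, $w_{\tau} = e^{2\tau}(u_{\tau} + 2u)$, $w_{\tau\tau} = e^{2\tau}(u_{\tau\tau} + 4u_{\tau} + 4u)$, $w_{xx} = e^{2\tau}u_{xx}$.
Substituting into the PDE and dividing by $e^{2\tau}$: $u_{\tau\tau} + 4u_{\tau} + 4u = 4u_{xx} + 4(u_{\tau} + 2u) - 4u$.
The lower-order terms cancel, leaving the standard wave equation $u_{\tau\tau} = 4u_{xx}$.
Initial data for $u$: $u(x,0) = w(x,0) = -2 \sin(x)$; $u_{\tau}(x,0) = w_{\tau}(x,0) - 2w(x,0) = 0$. The boundary conditions carry over: $u(0,\tau) = u(\pi,\tau) = 0$.
Solve for $u$:
  Using separation of variables $u = X(x)T(\tau)$:
  Eigenfunctions: $\sin(nx)$, $n = 1, 2, 3, \ldots$
  General solution: $u(x, \tau) = \sum [A_n \cos(2n \tau) + B_n \sin(2n \tau)] \sin(nx)$
  From $u(x,0) = -2 \sin(x)$: $A_1=-2$. From $u_{\tau}(x,0) = 0$: all $B_n = 0$.
Hence $u(x,\tau) = -2 \sin(x) \cos(2 \tau)$.
Transform back: $w(x,\tau) = e^{2\tau}u(x,\tau)$.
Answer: $w(x, \tau) = -2 e^{2 \tau} \sin(x) \cos(2 \tau)$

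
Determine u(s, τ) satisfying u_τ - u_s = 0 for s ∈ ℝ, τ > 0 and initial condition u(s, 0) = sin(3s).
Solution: By method of characteristics (waves move left with speed 1):
Along characteristics s + τ = const, u is constant, so u(s,τ) = f(s + τ) with f = u(·, 0).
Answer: u(s, τ) = sin(3s + 3τ)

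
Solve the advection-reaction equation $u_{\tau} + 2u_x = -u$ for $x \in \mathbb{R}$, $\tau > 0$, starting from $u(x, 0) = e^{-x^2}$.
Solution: Substitute $u = e^{-\tau}w$, i.e. $w = e^{\tau}u$.
By the product rule, $u_{\tau} = e^{-\tau}(w_{\tau} - w)$, $u_x = e^{-\tau}w_x$.
Substituting into the PDE and dividing by $e^{-\tau}$: $w_{\tau} - w + 2w_x = -w$.
The lower-order terms cancel, leaving the standard advection equation $w_{\tau} + 2w_x = 0$.
Initial data for $w$: $w(x,0) = u(x,0) = e^{-x^2}$.
Solve for $w$:
  By method of characteristics (waves move right with speed 2):
  Along characteristics $x - 2\tau =$ const, $w$ is constant, so $w(x,\tau) = f(x - 2\tau)$ with $f = w( \cdot , 0)$.
Hence $w(x,\tau) = e^{-(x - 2 \tau)^2}$.
Transform back: $u(x,\tau) = e^{-\tau}w(x,\tau)$.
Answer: $u(x, \tau) = e^{-\tau} e^{-(-2 \tau + x)^2}$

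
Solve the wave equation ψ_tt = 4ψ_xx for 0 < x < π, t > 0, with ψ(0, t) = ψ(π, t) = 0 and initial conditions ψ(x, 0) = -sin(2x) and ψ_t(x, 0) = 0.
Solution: Using separation of variables ψ = X(x)T(t):
Eigenfunctions: sin(nx), n = 1, 2, 3, ...
General solution: ψ(x, t) = Σ [A_n cos(2n t) + B_n sin(2n t)] sin(nx)
From ψ(x,0) = -sin(2x): A_2=-1. From ψ_t(x,0) = 0: all B_n = 0.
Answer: ψ(x, t) = -sin(2x)cos(4t)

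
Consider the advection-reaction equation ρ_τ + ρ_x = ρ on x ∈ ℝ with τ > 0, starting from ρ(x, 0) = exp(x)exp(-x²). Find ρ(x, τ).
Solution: Substitute ρ = exp(x)u, i.e. u = exp(-x)ρ.
By the product rule, ρ_x = exp(x)(u_x + u), ρ_τ = exp(x)u_τ.
Substituting into the PDE and dividing by exp(x): u_τ + (u_x + u) = u.
The lower-order terms cancel, leaving the standard advection equation u_τ + u_x = 0.
Initial data for u: u(x,0) = exp(-x)ρ(x,0) = exp(-x²).
Solve for u:
  By method of characteristics (waves move right with speed 1):
  Along characteristics x - τ = const, u is constant, so u(x,τ) = f(x - τ) with f = u(·, 0).
Hence u(x,τ) = exp(-(x - τ)²).
Transform back: ρ(x,τ) = exp(x)u(x,τ).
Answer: ρ(x, τ) = exp(x)exp(-(x - τ)²)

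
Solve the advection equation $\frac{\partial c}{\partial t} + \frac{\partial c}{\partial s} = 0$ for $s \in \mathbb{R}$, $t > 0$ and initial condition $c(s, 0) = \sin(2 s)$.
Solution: By method of characteristics (waves move right with speed 1):
Along characteristics $s - t =$ const, $c$ is constant, so $c(s,t) = f(s - t)$ with $f = c( \cdot , 0)$.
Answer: $c(s, t) = \sin(2 s - 2 t)$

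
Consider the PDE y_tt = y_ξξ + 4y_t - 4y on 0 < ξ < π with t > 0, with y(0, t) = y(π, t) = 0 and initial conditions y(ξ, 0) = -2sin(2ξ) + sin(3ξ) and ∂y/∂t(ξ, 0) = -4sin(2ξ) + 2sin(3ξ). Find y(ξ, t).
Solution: Substitute y = exp(2t)u, i.e. u = exp(-2t)y.
By the product rule, y_t = exp(2t)(u_t + 2u), y_tt = exp(2t)(u_tt + 4u_t + 4u), y_ξξ = exp(2t)u_ξξ.
Substituting into the PDE and dividing by exp(2t): u_tt + 4u_t + 4u = u_ξξ + 4(u_t + 2u) - 4u.
The lower-order terms cancel, leaving the standard wave equation u_tt = u_ξξ.
Initial data for u: u(ξ,0) = y(ξ,0) = -2sin(2ξ) + sin(3ξ); u_t(ξ,0) = y_t(ξ,0) - 2y(ξ,0) = 0. The boundary conditions carry over: u(0,t) = u(π,t) = 0.
Solve for u:
  Using separation of variables u = X(ξ)T(t):
  Eigenfunctions: sin(nξ), n = 1, 2, 3, ...
  General solution: u(ξ, t) = Σ [A_n cos(n t) + B_n sin(n t)] sin(nξ)
  From u(ξ,0) = -2sin(2ξ) + sin(3ξ): A_2=-2, A_3=1. From u_t(ξ,0) = 0: all B_n = 0.
Hence u(ξ,t) = -2sin(2ξ)cos(2t) + sin(3ξ)cos(3t).
Transform back: y(ξ,t) = exp(2t)u(ξ,t).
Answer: y(ξ, t) = -2exp(2t)sin(2ξ)cos(2t) + exp(2t)sin(3ξ)cos(3t)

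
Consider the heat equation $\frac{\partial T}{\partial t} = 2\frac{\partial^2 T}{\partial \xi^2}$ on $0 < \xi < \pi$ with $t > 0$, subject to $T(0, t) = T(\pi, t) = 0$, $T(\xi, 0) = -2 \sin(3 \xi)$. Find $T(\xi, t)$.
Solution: Separating variables: $T = \sum c_n e^{-2n^2t} \sin(n\xi)$. From $T(\xi,0) = -2 \sin(3 \xi)$: $c_3=-2$.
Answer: $T(\xi, t) = -2 e^{-18 t} \sin(3 \xi)$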